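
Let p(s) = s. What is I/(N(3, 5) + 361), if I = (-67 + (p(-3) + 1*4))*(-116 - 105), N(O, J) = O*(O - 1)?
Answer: 14586/367 ≈ 39.744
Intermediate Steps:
N(O, J) = O*(-1 + O)
I = 14586 (I = (-67 + (-3 + 1*4))*(-116 - 105) = (-67 + (-3 + 4))*(-221) = (-67 + 1)*(-221) = -66*(-221) = 14586)
I/(N(3, 5) + 361) = 14586/(3*(-1 + 3) + 361) = 14586/(3*2 + 361) = 14586/(6 + 361) = 14586/367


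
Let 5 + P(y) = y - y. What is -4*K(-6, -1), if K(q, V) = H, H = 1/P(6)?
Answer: ⅘ ≈ 0.80000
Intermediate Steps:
P(y) = -5 (P(y) = -5 + (y - y) = -5 + 0 = -5)
H = -⅕ (H = 1/(-5) = 1*(-⅕) = -⅕ ≈ -0.20000)
K(q, V) = -⅕
-4*K(-6, -1) = -4*(-⅕) = ⅘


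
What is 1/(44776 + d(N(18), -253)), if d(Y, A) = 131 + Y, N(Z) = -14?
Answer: 1/44893 ≈ 2.2275e-5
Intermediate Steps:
1/(44776 + d(N(18), -253)) = 1/(44776 + (131 - 14)) = 1/(44776 + 117) = 1/44893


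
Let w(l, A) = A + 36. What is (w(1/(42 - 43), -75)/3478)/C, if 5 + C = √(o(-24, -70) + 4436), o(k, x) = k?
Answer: -195/15257986 - 39*√1103/7628993 ≈ -0.00018256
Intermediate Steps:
w(l, A) = 36 + A
C = -5 + 2*√1103 (C = -5 + √(-24 + 4436) = -5 + √4412 = -5 + 2*√1103 ≈ 61.423)
(w(1/(42 - 43), -75)/3478)/C = ((36 - 75)/3478)/(-5 + 2*√1103) = (-39*1/3478)/(-5 + 2*√1103) = -39/(3478*(-5 + 2*√1103))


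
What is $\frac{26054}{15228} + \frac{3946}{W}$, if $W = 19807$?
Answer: $\frac{288070633}{150810498} \approx 1.9102$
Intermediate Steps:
$\frac{26054}{15228} + \frac{3946}{W} = \frac{26054}{15228} + \frac{3946}{19807} = 26054 \cdot \frac{1}{15228} + 3946 \cdot \frac{1}{19807} = \frac{13027}{7614} + \frac{3946}{19807} = \frac{288070633}{150810498}$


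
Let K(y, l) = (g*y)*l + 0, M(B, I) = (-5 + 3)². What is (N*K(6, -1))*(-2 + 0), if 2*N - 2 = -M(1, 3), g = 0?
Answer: 0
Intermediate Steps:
M(B, I) = 4 (M(B, I) = (-2)² = 4)
K(y, l) = 0 (K(y, l) = (0*y)*l + 0 = 0*l + 0 = 0 + 0 = 0)
N = -1 (N = 1 + (-1*4)/2 = 1 + (½)*(-4) = 1 - 2 = -1)
(N*K(6, -1))*(-2 + 0) = (-1*0)*(-2 + 0) = 0*(-2) = 0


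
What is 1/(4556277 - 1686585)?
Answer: 1/2869692 ≈ 3.4847e-7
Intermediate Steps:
1/(4556277 - 1686585) = 1/2869692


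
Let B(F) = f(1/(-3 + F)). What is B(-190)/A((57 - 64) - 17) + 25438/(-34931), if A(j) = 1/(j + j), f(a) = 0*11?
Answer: -25438/34931 ≈ -0.72824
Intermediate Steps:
f(a) = 0
B(F) = 0
A(j) = 1/(2*j)
B(-190)/A((57 - 64) - 17) + 25438/(-34931) = 0/((1/(2*((57 - 64) - 17)))) + 25438/(-34931) = 0/((1/(2*(-7 - 17)))) + 25438*(-1/34931) = 0/(((1/2)/(-24))) - 25438/34931 = 0/(((1/2)*(-1/24))) - 25438/34931 = 0/(-1/48) - 25438/34931 = 0*(-48) - 25438/34931 = 0 - 25438/34931 = -25438/34931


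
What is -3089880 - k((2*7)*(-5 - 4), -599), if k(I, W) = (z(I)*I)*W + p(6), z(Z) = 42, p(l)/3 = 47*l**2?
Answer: -6264864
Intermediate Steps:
p(l) = 141*l**2 (p(l) = 3*(47*l**2) = 141*l**2)
k(I, W) = 5076 + 42*I*W (k(I, W) = (42*I)*W + 141*6**2 = 42*I*W + 141*36 = 42*I*W + 5076 = 5076 + 42*I*W)
-3089880 - k((2*7)*(-5 - 4), -599) = -3089880 - (5076 + 42*((2*7)*(-5 - 4))*(-599)) = -3089880 - (5076 + 42*(14*(-9))*(-599)) = -3089880 - (5076 + 42*(-126)*(-599)) = -3089880 - (5076 + 3169908) = -3089880 - 1*3174984 = -3089880 - 3174984 = -6264864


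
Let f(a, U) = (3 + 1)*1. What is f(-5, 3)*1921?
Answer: 7684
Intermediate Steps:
f(a, U) = 4 (f(a, U) = 4*1 = 4)
f(-5, 3)*1921 = 4*1921 = 7684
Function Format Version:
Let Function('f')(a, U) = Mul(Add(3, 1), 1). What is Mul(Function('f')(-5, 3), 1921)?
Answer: 7684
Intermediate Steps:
Function('f')(a, U) = 4 (Function('f')(a, U) = Mul(4, 1) = 4)
Mul(Function('f')(-5, 3), 1921) = Mul(4, 1921) = 7684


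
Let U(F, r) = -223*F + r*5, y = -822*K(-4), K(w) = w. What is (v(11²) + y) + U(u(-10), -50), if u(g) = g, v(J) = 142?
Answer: 5410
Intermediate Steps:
y = 3288 (y = -822*(-4) = 3288)
U(F, r) = -223*F + 5*r
(v(11²) + y) + U(u(-10), -50) = (142 + 3288) + (-223*(-10) + 5*(-50)) = 3430 + (2230 - 250) = 3430 + 1980 = 5410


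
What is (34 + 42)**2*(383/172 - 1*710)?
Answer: -175788228/43 ≈ -4.0881e+6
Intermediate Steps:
(34 + 42)**2*(383/172 - 1*710) = 76**2*(383*(1/172) - 710) = 5776*(383/172 - 710) = 5776*(-121737/172) = -175788228/43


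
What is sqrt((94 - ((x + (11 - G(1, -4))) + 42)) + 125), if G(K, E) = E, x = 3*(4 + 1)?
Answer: 7*sqrt(3) ≈ 12.124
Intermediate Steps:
x = 15 (x = 3*5 = 15)
sqrt((94 - ((x + (11 - G(1, -4))) + 42)) + 125) = sqrt((94 - ((15 + (11 - 1*(-4))) + 42)) + 125) = sqrt((94 - ((15 + (11 + 4)) + 42)) + 125) = sqrt((94 - ((15 + 15) + 42)) + 125) = sqrt((94 - (30 + 42)) + 125) = sqrt((94 - 1*72) + 125) = sqrt((94 - 72) + 125) = sqrt(22 + 125) = sqrt(147) = 7*sqrt(3)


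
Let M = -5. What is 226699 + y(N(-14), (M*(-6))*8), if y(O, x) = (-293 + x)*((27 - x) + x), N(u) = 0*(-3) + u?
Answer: 225268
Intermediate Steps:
N(u) = u (N(u) = 0 + u = u)
y(O, x) = -7911 + 27*x (y(O, x) = (-293 + x)*27 = -7911 + 27*x)
226699 + y(N(-14), (M*(-6))*8) = 226699 + (-7911 + 27*(-5*(-6)*8)) = 226699 + (-7911 + 27*(30*8)) = 226699 + (-7911 + 27*240) = 226699 + (-7911 + 6480) = 226699 - 1431 = 225268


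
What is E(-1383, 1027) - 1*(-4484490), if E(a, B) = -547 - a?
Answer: 4485326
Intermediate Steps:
E(-1383, 1027) - 1*(-4484490) = (-547 - 1*(-1383)) - 1*(-4484490) = (-547 + 1383) + 4484490 = 836 + 4484490 = 4485326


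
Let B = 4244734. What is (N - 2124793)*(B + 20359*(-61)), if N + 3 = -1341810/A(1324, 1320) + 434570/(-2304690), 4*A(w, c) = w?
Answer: -162553298519393033945/25428413 ≈ -6.3926e+12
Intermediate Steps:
A(w, c) = w/4
N = -309488848874/76285239 (N = -3 + (-1341810/((¼)*1324) + 434570/(-2304690)) = -3 + (-1341810/331 + 434570*(-1/2304690)) = -3 + (-1341810*1/331 - 43457/230469) = -3 + (-1341810/331 - 43457/230469) = -3 - 309259993157/76285239 = -309488848874/76285239 ≈ -4057.0)
(N - 2124793)*(B + 20359*(-61)) = (-309488848874/76285239 - 2124793)*(4244734 + 20359*(-61)) = -162399830679401*(4244734 - 1241899)/76285239 = -162399830679401/76285239*3002835 = -162553298519393033945/25428413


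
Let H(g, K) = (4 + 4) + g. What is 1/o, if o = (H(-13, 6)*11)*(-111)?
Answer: 1/6105 ≈ 0.00016380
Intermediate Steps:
H(g, K) = 8 + g
o = 6105 (o = ((8 - 13)*11)*(-111) = -5*11*(-111) = -55*(-111) = 6105)
1/o = 1/6105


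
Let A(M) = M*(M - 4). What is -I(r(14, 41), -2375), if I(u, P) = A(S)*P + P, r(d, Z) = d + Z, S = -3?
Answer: 52250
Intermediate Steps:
A(M) = M*(-4 + M)
r(d, Z) = Z + d
I(u, P) = 22*P (I(u, P) = (-3*(-4 - 3))*P + P = (-3*(-7))*P + P = 21*P + P = 22*P)
-I(r(14, 41), -2375) = -22*(-2375) = -1*(-52250) = 52250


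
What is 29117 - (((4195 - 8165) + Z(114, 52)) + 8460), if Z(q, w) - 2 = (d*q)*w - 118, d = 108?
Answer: -615481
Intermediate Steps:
Z(q, w) = -116 + 108*q*w (Z(q, w) = 2 + ((108*q)*w - 118) = 2 + (108*q*w - 118) = 2 + (-118 + 108*q*w) = -116 + 108*q*w)
29117 - (((4195 - 8165) + Z(114, 52)) + 8460) = 29117 - (((4195 - 8165) + (-116 + 108*114*52)) + 8460) = 29117 - ((-3970 + (-116 + 640224)) + 8460) = 29117 - ((-3970 + 640108) + 8460) = 29117 - (636138 + 8460) = 29117 - 1*644598 = 29117 - 644598 = -615481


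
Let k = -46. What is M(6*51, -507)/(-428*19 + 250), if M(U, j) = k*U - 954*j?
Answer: -33543/563 ≈ -59.579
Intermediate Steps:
M(U, j) = -954*j - 46*U (M(U, j) = -46*U - 954*j = -954*j - 46*U)
M(6*51, -507)/(-428*19 + 250) = (-954*(-507) - 276*51)/(-428*19 + 250) = (483678 - 46*306)/(-8132 + 250) = (483678 - 14076)/(-7882) = 469602*(-1/7882) = -33543/563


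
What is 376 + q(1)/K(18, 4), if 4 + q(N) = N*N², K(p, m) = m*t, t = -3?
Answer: 1505/4 ≈ 376.25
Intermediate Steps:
K(p, m) = -3*m (K(p, m) = m*(-3) = -3*m)
q(N) = -4 + N³ (q(N) = -4 + N*N² = -4 + N³)
376 + q(1)/K(18, 4) = 376 + (-4 + 1³)/((-3*4)) = 376 + (-4 + 1)/(-12) = 376 - 3*(-1/12) = 376 + ¼ = 1505/4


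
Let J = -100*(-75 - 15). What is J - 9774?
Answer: -774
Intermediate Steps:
J = 9000 (J = -100*(-90) = 9000)
J - 9774 = 9000 - 9774 = -774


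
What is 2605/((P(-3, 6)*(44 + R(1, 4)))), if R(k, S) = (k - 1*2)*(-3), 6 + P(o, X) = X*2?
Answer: 2605/282 ≈ 9.2376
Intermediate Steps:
P(o, X) = -6 + 2*X (P(o, X) = -6 + X*2 = -6 + 2*X)
R(k, S) = 6 - 3*k (R(k, S) = (k - 2)*(-3) = (-2 + k)*(-3) = 6 - 3*k)
2605/((P(-3, 6)*(44 + R(1, 4)))) = 2605/(((-6 + 2*6)*(44 + (6 - 3*1)))) = 2605/(((-6 + 12)*(44 + (6 - 3)))) = 2605/((6*(44 + 3))) = 2605/((6*47)) = 2605/282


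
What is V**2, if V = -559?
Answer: 312481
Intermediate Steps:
V**2 = (-559)**2 = 312481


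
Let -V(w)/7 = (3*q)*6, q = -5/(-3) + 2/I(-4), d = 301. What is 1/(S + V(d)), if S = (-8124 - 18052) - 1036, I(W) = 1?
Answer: -1/27674 ≈ -3.6135e-5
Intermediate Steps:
S = -27212 (S = -26176 - 1036 = -27212)
q = 11/3 (q = -5/(-3) + 2/1 = -5*(-⅓) + 2*1 = 5/3 + 2 = 11/3 ≈ 3.6667)
V(w) = -462 (V(w) = -7*3*(11/3)*6 = -77*6 = -7*66 = -462)
1/(S + V(d)) = 1/(-27212 - 462) = 1/(-27674) = -1/27674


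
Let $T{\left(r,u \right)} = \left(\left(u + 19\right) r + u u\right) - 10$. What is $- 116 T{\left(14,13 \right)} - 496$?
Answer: $-70908$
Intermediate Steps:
$T{\left(r,u \right)} = -10 + u^{2} + r \left(19 + u\right)$ ($T{\left(r,u \right)} = \left(\left(19 + u\right) r + u^{2}\right) - 10 = \left(r \left(19 + u\right) + u^{2}\right) - 10 = \left(u^{2} + r \left(19 + u\right)\right) - 10 = -10 + u^{2} + r \left(19 + u\right)$)
$- 116 T{\left(14,13 \right)} - 496 = - 116 \left(-10 + 13^{2} + 19 \cdot 14 + 14 \cdot 13\right) - 496 = - 116 \left(-10 + 169 + 266 + 182\right) - 496 = \left(-116\right) 607 - 496 = -70412 - 496 = -70908$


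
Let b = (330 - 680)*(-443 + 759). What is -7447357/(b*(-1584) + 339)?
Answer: -7447357/175190739 ≈ -0.042510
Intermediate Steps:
b = -110600 (b = -350*316 = -110600)
-7447357/(b*(-1584) + 339) = -7447357/(-110600*(-1584) + 339) = -7447357/(175190400 + 339) = -7447357/175190739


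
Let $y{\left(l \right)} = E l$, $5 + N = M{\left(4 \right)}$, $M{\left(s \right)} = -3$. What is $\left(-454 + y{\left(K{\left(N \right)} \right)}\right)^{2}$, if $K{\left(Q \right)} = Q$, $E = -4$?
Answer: $178084$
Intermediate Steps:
$N = -8$ ($N = -5 - 3 = -8$)
$y{\left(l \right)} = - 4 l$
$\left(-454 + y{\left(K{\left(N \right)} \right)}\right)^{2} = \left(-454 - -32\right)^{2} = \left(-454 + 32\right)^{2} = \left(-422\right)^{2} = 178084$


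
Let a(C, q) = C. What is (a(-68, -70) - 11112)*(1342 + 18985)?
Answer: -227255860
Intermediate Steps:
(a(-68, -70) - 11112)*(1342 + 18985) = (-68 - 11112)*(1342 + 18985) = -11180*20327 = -227255860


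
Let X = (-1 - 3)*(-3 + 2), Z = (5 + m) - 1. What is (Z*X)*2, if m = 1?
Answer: 40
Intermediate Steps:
Z = 5 (Z = (5 + 1) - 1 = 6 - 1 = 5)
X = 4 (X = -4*(-1) = 4)
(Z*X)*2 = (5*4)*2 = 20*2 = 40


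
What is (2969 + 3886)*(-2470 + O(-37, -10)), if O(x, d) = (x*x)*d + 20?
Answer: -110639700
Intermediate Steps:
O(x, d) = 20 + d*x**2 (O(x, d) = x**2*d + 20 = d*x**2 + 20 = 20 + d*x**2)
(2969 + 3886)*(-2470 + O(-37, -10)) = (2969 + 3886)*(-2470 + (20 - 10*(-37)**2)) = 6855*(-2470 + (20 - 10*1369)) = 6855*(-2470 + (20 - 13690)) = 6855*(-2470 - 13670) = 6855*(-16140) = -110639700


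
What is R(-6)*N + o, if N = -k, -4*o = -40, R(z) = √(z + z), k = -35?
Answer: 10 + 70*I*√3 ≈ 10.0 + 121.24*I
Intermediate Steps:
R(z) = √2*√z (R(z) = √(2*z) = √2*√z)
o = 10 (o = -¼*(-40) = 10)
N = 35 (N = -1*(-35) = 35)
R(-6)*N + o = (√2*√(-6))*35 + 10 = (√2*(I*√6))*35 + 10 = (2*I*√3)*35 + 10 = 70*I*√3 + 10 = 10 + 70*I*√3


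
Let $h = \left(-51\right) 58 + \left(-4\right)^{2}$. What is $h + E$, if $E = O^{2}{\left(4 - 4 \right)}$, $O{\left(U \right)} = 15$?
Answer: $-2717$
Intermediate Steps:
$h = -2942$ ($h = -2958 + 16 = -2942$)
$E = 225$ ($E = 15^{2} = 225$)
$h + E = -2942 + 225 = -2717$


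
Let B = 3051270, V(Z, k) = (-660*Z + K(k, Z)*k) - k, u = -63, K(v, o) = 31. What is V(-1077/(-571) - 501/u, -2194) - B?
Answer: -12484963010/3997 ≈ -3.1236e+6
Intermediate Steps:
V(Z, k) = -660*Z + 30*k (V(Z, k) = (-660*Z + 31*k) - k = -660*Z + 30*k)
V(-1077/(-571) - 501/u, -2194) - B = (-660*(-1077/(-571) - 501/(-63)) + 30*(-2194)) - 1*3051270 = (-660*(-1077*(-1/571) - 501*(-1/63)) - 65820) - 3051270 = (-660*(1077/571 + 167/21) - 65820) - 3051270 = (-660*117974/11991 - 65820) - 3051270 = (-25954280/3997 - 65820) - 3051270 = -289036820/3997 - 3051270 = -12484963010/3997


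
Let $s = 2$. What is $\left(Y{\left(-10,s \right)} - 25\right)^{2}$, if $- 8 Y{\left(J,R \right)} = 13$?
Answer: $\frac{45369}{64} \approx 708.89$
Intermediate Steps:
$Y{\left(J,R \right)} = - \frac{13}{8}$ ($Y{\left(J,R \right)} = \left(- \frac{1}{8}\right) 13 = - \frac{13}{8}$)
$\left(Y{\left(-10,s \right)} - 25\right)^{2} = \left(- \frac{13}{8} - 25\right)^{2} = \left(- \frac{213}{8}\right)^{2} = \frac{45369}{64}$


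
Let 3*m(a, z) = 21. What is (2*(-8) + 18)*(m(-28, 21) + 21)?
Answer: 56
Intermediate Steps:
m(a, z) = 7 (m(a, z) = (⅓)*21 = 7)
(2*(-8) + 18)*(m(-28, 21) + 21) = (2*(-8) + 18)*(7 + 21) = (-16 + 18)*28 = 2*28 = 56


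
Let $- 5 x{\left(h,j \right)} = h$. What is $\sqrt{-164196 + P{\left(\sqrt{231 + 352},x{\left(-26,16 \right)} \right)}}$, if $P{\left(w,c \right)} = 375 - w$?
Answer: $\sqrt{-163821 - \sqrt{583}} \approx 404.78 i$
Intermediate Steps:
$x{\left(h,j \right)} = - \frac{h}{5}$
$\sqrt{-164196 + P{\left(\sqrt{231 + 352},x{\left(-26,16 \right)} \right)}} = \sqrt{-164196 + \left(375 - \sqrt{231 + 352}\right)} = \sqrt{-164196 + \left(375 - \sqrt{583}\right)} = \sqrt{-163821 - \sqrt{583}}$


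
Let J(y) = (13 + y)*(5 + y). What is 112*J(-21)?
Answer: 14336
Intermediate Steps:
J(y) = (5 + y)*(13 + y)
112*J(-21) = 112*(65 + (-21)² + 18*(-21)) = 112*(65 + 441 - 378) = 112*128 = 14336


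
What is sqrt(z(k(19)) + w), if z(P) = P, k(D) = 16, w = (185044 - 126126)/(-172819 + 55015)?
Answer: sqrt(53775935646)/58902 ≈ 3.9370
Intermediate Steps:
w = -29459/58902 (w = 58918/(-117804) = 58918*(-1/117804) = -29459/58902 ≈ -0.50014)
sqrt(z(k(19)) + w) = sqrt(16 - 29459/58902) = sqrt(912973/58902) = sqrt(53775935646)/58902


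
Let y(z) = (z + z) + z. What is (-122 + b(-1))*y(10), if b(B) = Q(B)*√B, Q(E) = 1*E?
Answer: -3660 - 30*I ≈ -3660.0 - 30.0*I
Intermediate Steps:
Q(E) = E
y(z) = 3*z (y(z) = 2*z + z = 3*z)
b(B) = B^(3/2) (b(B) = B*√B = B^(3/2))
(-122 + b(-1))*y(10) = (-122 + (-1)^(3/2))*(3*10) = (-122 - I)*30 = -3660 - 30*I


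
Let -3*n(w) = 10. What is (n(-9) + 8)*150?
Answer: 700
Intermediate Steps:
n(w) = -10/3 (n(w) = -⅓*10 = -10/3)
(n(-9) + 8)*150 = (-10/3 + 8)*150 = (14/3)*150 = 700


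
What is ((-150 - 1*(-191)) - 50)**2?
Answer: 81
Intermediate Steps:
((-150 - 1*(-191)) - 50)**2 = ((-150 + 191) - 50)**2 = (41 - 50)**2 = (-9)**2 = 81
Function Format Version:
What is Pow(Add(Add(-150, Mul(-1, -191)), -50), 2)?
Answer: 81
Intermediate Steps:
Pow(Add(Add(-150, Mul(-1, -191)), -50), 2) = Pow(Add(Add(-150, 191), -50), 2) = Pow(Add(41, -50), 2) = Pow(-9, 2) = 81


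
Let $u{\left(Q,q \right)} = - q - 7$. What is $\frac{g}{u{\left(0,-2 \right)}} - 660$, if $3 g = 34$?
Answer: $- \frac{9934}{15} \approx -662.27$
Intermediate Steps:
$g = \frac{34}{3}$ ($g = \frac{1}{3} \cdot 34 = \frac{34}{3} \approx 11.333$)
$u{\left(Q,q \right)} = -7 - q$
$\frac{g}{u{\left(0,-2 \right)}} - 660 = \frac{34}{3 \left(-7 - -2\right)} - 660 = \frac{34}{3 \left(-7 + 2\right)} - 660 = \frac{34}{3 \left(-5\right)} - 660 = \frac{34}{3} \left(- \frac{1}{5}\right) - 660 = - \frac{34}{15} - 660 = - \frac{9934}{15}$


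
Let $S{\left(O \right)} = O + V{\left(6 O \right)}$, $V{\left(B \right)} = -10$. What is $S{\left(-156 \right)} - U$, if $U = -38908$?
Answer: $38742$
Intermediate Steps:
$S{\left(O \right)} = -10 + O$ ($S{\left(O \right)} = O - 10 = -10 + O$)
$S{\left(-156 \right)} - U = \left(-10 - 156\right) - -38908 = -166 + 38908 = 38742$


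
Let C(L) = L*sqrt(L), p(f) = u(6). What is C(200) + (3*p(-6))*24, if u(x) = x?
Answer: 432 + 2000*sqrt(2) ≈ 3260.4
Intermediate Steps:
p(f) = 6
C(L) = L**(3/2)
C(200) + (3*p(-6))*24 = 200**(3/2) + (3*6)*24 = 2000*sqrt(2) + 18*24 = 2000*sqrt(2) + 432 = 432 + 2000*sqrt(2)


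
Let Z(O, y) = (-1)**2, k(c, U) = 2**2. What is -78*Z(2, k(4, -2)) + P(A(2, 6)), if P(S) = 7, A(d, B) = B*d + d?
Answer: -71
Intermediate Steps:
k(c, U) = 4
Z(O, y) = 1
A(d, B) = d + B*d
-78*Z(2, k(4, -2)) + P(A(2, 6)) = -78*1 + 7 = -78 + 7 = -71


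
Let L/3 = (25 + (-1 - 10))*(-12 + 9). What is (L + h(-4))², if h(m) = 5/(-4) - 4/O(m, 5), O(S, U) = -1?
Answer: 243049/16 ≈ 15191.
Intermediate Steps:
h(m) = 11/4 (h(m) = 5/(-4) - 4/(-1) = 5*(-¼) - 4*(-1) = -5/4 + 4 = 11/4)
L = -126 (L = 3*((25 + (-1 - 10))*(-12 + 9)) = 3*((25 - 11)*(-3)) = 3*(14*(-3)) = 3*(-42) = -126)
(L + h(-4))² = (-126 + 11/4)² = (-493/4)² = 243049/16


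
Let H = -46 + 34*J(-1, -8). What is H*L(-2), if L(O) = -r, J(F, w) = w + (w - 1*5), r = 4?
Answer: 3040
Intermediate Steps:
J(F, w) = -5 + 2*w (J(F, w) = w + (w - 5) = w + (-5 + w) = -5 + 2*w)
H = -760 (H = -46 + 34*(-5 + 2*(-8)) = -46 + 34*(-5 - 16) = -46 + 34*(-21) = -46 - 714 = -760)
L(O) = -4 (L(O) = -1*4 = -4)
H*L(-2) = -760*(-4) = 3040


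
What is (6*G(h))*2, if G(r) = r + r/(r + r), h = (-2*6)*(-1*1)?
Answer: 150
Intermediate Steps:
h = 12 (h = -12*(-1) = 12)
G(r) = 1/2 + r (G(r) = r + r/((2*r)) = r + (1/(2*r))*r = r + 1/2 = 1/2 + r)
(6*G(h))*2 = (6*(1/2 + 12))*2 = (6*(25/2))*2 = 75*2 = 150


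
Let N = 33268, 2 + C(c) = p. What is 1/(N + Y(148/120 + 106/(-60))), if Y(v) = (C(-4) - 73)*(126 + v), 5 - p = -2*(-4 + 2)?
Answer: 15/359752 ≈ 4.1695e-5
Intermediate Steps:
p = 1 (p = 5 - (-2)*(-4 + 2) = 5 - (-2)*(-2) = 5 - 1*4 = 5 - 4 = 1)
C(c) = -1 (C(c) = -2 + 1 = -1)
Y(v) = -9324 - 74*v (Y(v) = (-1 - 73)*(126 + v) = -74*(126 + v) = -9324 - 74*v)
1/(N + Y(148/120 + 106/(-60))) = 1/(33268 + (-9324 - 74*(148/120 + 106/(-60)))) = 1/(33268 + (-9324 - 74*(148*(1/120) + 106*(-1/60)))) = 1/(33268 + (-9324 - 74*(37/30 - 53/30))) = 1/(33268 + (-9324 - 74*(-8/15))) = 1/(33268 + (-9324 + 592/15)) = 1/(33268 - 139268/15) = 1/(359752/15) = 15/359752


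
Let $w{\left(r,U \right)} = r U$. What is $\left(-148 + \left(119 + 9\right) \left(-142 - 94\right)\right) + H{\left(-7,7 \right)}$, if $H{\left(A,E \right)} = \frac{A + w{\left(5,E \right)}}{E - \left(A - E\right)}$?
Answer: $- \frac{91064}{3} \approx -30355.0$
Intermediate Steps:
$w{\left(r,U \right)} = U r$
$H{\left(A,E \right)} = \frac{A + 5 E}{- A + 2 E}$ ($H{\left(A,E \right)} = \frac{A + E 5}{E - \left(A - E\right)} = \frac{A + 5 E}{E - \left(A - E\right)} = \frac{A + 5 E}{- A + 2 E}$)
$\left(-148 + \left(119 + 9\right) \left(-142 - 94\right)\right) + H{\left(-7,7 \right)} = \left(-148 + \left(119 + 9\right) \left(-142 - 94\right)\right) + \frac{\left(-1\right) \left(-7\right) - 35}{-7 - 14} = \left(-148 + 128 \left(-236\right)\right) + \frac{7 - 35}{-7 - 14} = \left(-148 - 30208\right) + \frac{1}{-21} \left(-28\right) = -30356 - - \frac{4}{3} = -30356 + \frac{4}{3} = - \frac{91064}{3}$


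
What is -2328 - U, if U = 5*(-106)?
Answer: -1798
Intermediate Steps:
U = -530
-2328 - U = -2328 - 1*(-530) = -2328 + 530 = -1798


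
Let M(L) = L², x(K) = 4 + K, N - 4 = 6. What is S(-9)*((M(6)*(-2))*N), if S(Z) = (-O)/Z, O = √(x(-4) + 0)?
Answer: 0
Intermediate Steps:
N = 10 (N = 4 + 6 = 10)
O = 0 (O = √((4 - 4) + 0) = √(0 + 0) = √0 = 0)
S(Z) = 0 (S(Z) = (-1*0)/Z = 0/Z = 0)
S(-9)*((M(6)*(-2))*N) = 0*((6²*(-2))*10) = 0*((36*(-2))*10) = 0*(-72*10) = 0*(-720) = 0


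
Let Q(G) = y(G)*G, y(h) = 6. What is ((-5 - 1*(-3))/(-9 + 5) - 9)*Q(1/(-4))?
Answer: 51/4 ≈ 12.750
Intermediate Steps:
Q(G) = 6*G
((-5 - 1*(-3))/(-9 + 5) - 9)*Q(1/(-4)) = ((-5 - 1*(-3))/(-9 + 5) - 9)*(6/(-4)) = ((-5 + 3)/(-4) - 9)*(6*(-1/4)) = (-1/4*(-2) - 9)*(-3/2) = (1/2 - 9)*(-3/2) = -17/2*(-3/2) = 51/4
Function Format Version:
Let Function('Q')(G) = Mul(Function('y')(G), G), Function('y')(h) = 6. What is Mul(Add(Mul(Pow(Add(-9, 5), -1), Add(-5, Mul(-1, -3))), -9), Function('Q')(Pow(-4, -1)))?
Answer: Rational(51, 4) ≈ 12.750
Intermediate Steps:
Function('Q')(G) = Mul(6, G)
Mul(Add(Mul(Pow(Add(-9, 5), -1), Add(-5, Mul(-1, -3))), -9), Function('Q')(Pow(-4, -1))) = Mul(Add(Mul(Pow(Add(-9, 5), -1), Add(-5, Mul(-1, -3))), -9), Mul(6, Pow(-4, -1))) = Mul(Add(Mul(Pow(-4, -1), Add(-5, 3)), -9), Mul(6, Rational(-1, 4))) = Mul(Add(Mul(Rational(-1, 4), -2), -9), Rational(-3, 2)) = Mul(Add(Rational(1, 2), -9), Rational(-3, 2)) = Mul(Rational(-17, 2), Rational(-3, 2)) = Rational(51, 4)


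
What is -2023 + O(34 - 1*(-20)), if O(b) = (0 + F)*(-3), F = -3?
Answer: -2014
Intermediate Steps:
O(b) = 9 (O(b) = (0 - 3)*(-3) = -3*(-3) = 9)
-2023 + O(34 - 1*(-20)) = -2023 + 9 = -2014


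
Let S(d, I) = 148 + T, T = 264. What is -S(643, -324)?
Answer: -412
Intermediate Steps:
S(d, I) = 412 (S(d, I) = 148 + 264 = 412)
-S(643, -324) = -1*412 = -412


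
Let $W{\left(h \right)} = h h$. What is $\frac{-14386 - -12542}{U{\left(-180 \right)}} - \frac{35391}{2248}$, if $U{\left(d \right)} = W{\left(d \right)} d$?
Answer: $- \frac{6449880209}{409698000} \approx -15.743$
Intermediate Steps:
$W{\left(h \right)} = h^{2}$
$U{\left(d \right)} = d^{3}$ ($U{\left(d \right)} = d^{2} d = d^{3}$)
$\frac{-14386 - -12542}{U{\left(-180 \right)}} - \frac{35391}{2248} = \frac{-14386 - -12542}{\left(-180\right)^{3}} - \frac{35391}{2248} = \frac{-14386 + 12542}{-5832000} - \frac{35391}{2248} = \left(-1844\right) \left(- \frac{1}{5832000}\right) - \frac{35391}{2248} = \frac{461}{1458000} - \frac{35391}{2248} = - \frac{6449880209}{409698000}$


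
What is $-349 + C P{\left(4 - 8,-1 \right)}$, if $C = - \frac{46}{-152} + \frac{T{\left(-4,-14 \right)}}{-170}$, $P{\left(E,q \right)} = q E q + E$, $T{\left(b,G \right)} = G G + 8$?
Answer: $- \frac{32473}{95} \approx -341.82$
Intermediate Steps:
$T{\left(b,G \right)} = 8 + G^{2}$ ($T{\left(b,G \right)} = G^{2} + 8 = 8 + G^{2}$)
$P{\left(E,q \right)} = E + E q^{2}$ ($P{\left(E,q \right)} = E q q + E = E q^{2} + E = E + E q^{2}$)
$C = - \frac{341}{380}$ ($C = - \frac{46}{-152} + \frac{8 + \left(-14\right)^{2}}{-170} = \left(-46\right) \left(- \frac{1}{152}\right) + \left(8 + 196\right) \left(- \frac{1}{170}\right) = \frac{23}{76} + 204 \left(- \frac{1}{170}\right) = \frac{23}{76} - \frac{6}{5} = - \frac{341}{380} \approx -0.89737$)
$-349 + C P{\left(4 - 8,-1 \right)} = -349 - \frac{341 \left(4 - 8\right) \left(1 + \left(-1\right)^{2}\right)}{380} = -349 - \frac{341 \left(- 4 \left(1 + 1\right)\right)}{380} = -349 - \frac{341 \left(\left(-4\right) 2\right)}{380} = -349 - - \frac{682}{95} = -349 + \frac{682}{95} = - \frac{32473}{95}$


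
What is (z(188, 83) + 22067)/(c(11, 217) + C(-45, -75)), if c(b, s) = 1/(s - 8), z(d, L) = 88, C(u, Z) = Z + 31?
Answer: -308693/613 ≈ -503.58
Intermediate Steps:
C(u, Z) = 31 + Z
c(b, s) = 1/(-8 + s)
(z(188, 83) + 22067)/(c(11, 217) + C(-45, -75)) = (88 + 22067)/(1/(-8 + 217) + (31 - 75)) = 22155/(1/209 - 44) = 22155/(-9195/209) = 22155*(-209/9195) = -308693/613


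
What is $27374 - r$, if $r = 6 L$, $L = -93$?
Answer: $27932$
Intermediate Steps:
$r = -558$ ($r = 6 \left(-93\right) = -558$)
$27374 - r = 27374 - -558 = 27374 + 558 = 27932$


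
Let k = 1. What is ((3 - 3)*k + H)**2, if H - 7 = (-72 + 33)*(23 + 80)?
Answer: 16080100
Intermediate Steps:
H = -4010 (H = 7 + (-72 + 33)*(23 + 80) = 7 - 39*103 = 7 - 4017 = -4010)
((3 - 3)*k + H)**2 = ((3 - 3)*1 - 4010)**2 = (0*1 - 4010)**2 = (0 - 4010)**2 = (-4010)**2 = 16080100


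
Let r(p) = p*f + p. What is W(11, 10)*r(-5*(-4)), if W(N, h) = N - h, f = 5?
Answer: 120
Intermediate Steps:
r(p) = 6*p (r(p) = p*5 + p = 5*p + p = 6*p)
W(11, 10)*r(-5*(-4)) = (11 - 1*10)*(6*(-5*(-4))) = (11 - 10)*(6*20) = 1*120 = 120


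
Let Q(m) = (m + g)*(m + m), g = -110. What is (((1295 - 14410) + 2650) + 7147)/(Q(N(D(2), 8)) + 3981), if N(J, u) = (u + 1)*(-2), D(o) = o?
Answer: -158/409 ≈ -0.38631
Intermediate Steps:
N(J, u) = -2 - 2*u (N(J, u) = (1 + u)*(-2) = -2 - 2*u)
Q(m) = 2*m*(-110 + m) (Q(m) = (m - 110)*(m + m) = (-110 + m)*(2*m) = 2*m*(-110 + m))
(((1295 - 14410) + 2650) + 7147)/(Q(N(D(2), 8)) + 3981) = (((1295 - 14410) + 2650) + 7147)/(2*(-2 - 2*8)*(-110 + (-2 - 2*8)) + 3981) = ((-13115 + 2650) + 7147)/(2*(-2 - 16)*(-110 + (-2 - 16)) + 3981) = (-10465 + 7147)/(2*(-18)*(-110 - 18) + 3981) = -3318/(2*(-18)*(-128) + 3981) = -3318/(4608 + 3981) = -3318/8589 = -3318*1/8589 = -158/409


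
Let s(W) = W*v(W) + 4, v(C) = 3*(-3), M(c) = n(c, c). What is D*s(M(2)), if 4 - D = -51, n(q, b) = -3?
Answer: 1705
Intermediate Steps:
D = 55 (D = 4 - 1*(-51) = 4 + 51 = 55)
M(c) = -3
v(C) = -9
s(W) = 4 - 9*W (s(W) = W*(-9) + 4 = -9*W + 4 = 4 - 9*W)
D*s(M(2)) = 55*(4 - 9*(-3)) = 55*(4 + 27) = 55*31 = 1705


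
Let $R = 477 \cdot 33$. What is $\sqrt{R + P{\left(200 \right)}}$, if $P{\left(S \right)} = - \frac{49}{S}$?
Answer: $\frac{\sqrt{6296302}}{20} \approx 125.46$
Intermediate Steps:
$R = 15741$
$\sqrt{R + P{\left(200 \right)}} = \sqrt{15741 - \frac{49}{200}} = \sqrt{\frac{3148151}{200}} = \frac{\sqrt{6296302}}{20}$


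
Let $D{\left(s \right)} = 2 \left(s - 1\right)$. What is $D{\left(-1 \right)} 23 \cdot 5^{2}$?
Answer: $-2300$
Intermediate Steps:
$D{\left(s \right)} = -2 + 2 s$ ($D{\left(s \right)} = 2 \left(-1 + s\right) = -2 + 2 s$)
$D{\left(-1 \right)} 23 \cdot 5^{2} = \left(-2 + 2 \left(-1\right)\right) 23 \cdot 5^{2} = \left(-2 - 2\right) 23 \cdot 25 = \left(-4\right) 23 \cdot 25 = \left(-92\right) 25 = -2300$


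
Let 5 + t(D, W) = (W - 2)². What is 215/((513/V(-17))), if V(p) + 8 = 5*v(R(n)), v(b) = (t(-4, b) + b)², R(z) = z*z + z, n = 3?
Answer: 4101985/171 ≈ 23988.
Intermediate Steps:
t(D, W) = -5 + (-2 + W)² (t(D, W) = -5 + (W - 2)² = -5 + (-2 + W)²)
R(z) = z + z² (R(z) = z² + z = z + z²)
v(b) = (-5 + b + (-2 + b)²)² (v(b) = ((-5 + (-2 + b)²) + b)² = (-5 + b + (-2 + b)²)²)
V(p) = 57237 (V(p) = -8 + 5*(-5 + 3*(1 + 3) + (-2 + 3*(1 + 3))²)² = -8 + 5*(-5 + 3*4 + (-2 + 3*4)²)² = -8 + 5*(-5 + 12 + (-2 + 12)²)² = -8 + 5*(-5 + 12 + 10²)² = -8 + 5*(-5 + 12 + 100)² = -8 + 5*107² = -8 + 5*11449 = -8 + 57245 = 57237)
215/((513/V(-17))) = 215/((513/57237)) = 215/((513*(1/57237))) = 215/(171/19079) = 215*(19079/171) = 4101985/171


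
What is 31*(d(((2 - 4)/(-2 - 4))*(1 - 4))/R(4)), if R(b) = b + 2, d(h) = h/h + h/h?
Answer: 31/3 ≈ 10.333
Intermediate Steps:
d(h) = 2 (d(h) = 1 + 1 = 2)
R(b) = 2 + b
31*(d(((2 - 4)/(-2 - 4))*(1 - 4))/R(4)) = 31*(2/(2 + 4)) = 31*(2/6) = 31*(2*(⅙)) = 31*(⅓) = 31/3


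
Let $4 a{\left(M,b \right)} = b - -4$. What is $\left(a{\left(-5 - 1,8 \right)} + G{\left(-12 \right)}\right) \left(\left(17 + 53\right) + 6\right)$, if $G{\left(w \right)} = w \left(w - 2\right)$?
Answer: $12996$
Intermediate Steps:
$G{\left(w \right)} = w \left(-2 + w\right)$
$a{\left(M,b \right)} = 1 + \frac{b}{4}$ ($a{\left(M,b \right)} = \frac{b - -4}{4} = \frac{b + 4}{4} = \frac{4 + b}{4} = 1 + \frac{b}{4}$)
$\left(a{\left(-5 - 1,8 \right)} + G{\left(-12 \right)}\right) \left(\left(17 + 53\right) + 6\right) = \left(\left(1 + \frac{1}{4} \cdot 8\right) - 12 \left(-2 - 12\right)\right) \left(\left(17 + 53\right) + 6\right) = \left(\left(1 + 2\right) - -168\right) \left(70 + 6\right) = \left(3 + 168\right) 76 = 171 \cdot 76 = 12996$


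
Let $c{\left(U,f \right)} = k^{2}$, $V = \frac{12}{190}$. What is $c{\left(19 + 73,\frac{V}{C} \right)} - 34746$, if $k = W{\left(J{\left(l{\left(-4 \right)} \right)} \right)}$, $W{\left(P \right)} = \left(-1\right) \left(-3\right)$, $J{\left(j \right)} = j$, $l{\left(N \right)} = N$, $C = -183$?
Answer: $-34737$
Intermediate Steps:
$V = \frac{6}{95}$ ($V = 12 \cdot \frac{1}{190} = \frac{6}{95} \approx 0.063158$)
$W{\left(P \right)} = 3$
$k = 3$
$c{\left(U,f \right)} = 9$ ($c{\left(U,f \right)} = 3^{2} = 9$)
$c{\left(19 + 73,\frac{V}{C} \right)} - 34746 = 9 - 34746 = -34737$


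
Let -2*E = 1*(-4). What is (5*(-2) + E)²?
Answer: 64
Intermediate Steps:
E = 2 (E = -(-4)/2 = -½*(-4) = 2)
(5*(-2) + E)² = (5*(-2) + 2)² = (-10 + 2)² = (-8)² = 64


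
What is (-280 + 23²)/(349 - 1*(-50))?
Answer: 83/133 ≈ 0.62406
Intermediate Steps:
(-280 + 23²)/(349 - 1*(-50)) = (-280 + 529)/(349 + 50) = 249/399 = 249*(1/399) = 83/133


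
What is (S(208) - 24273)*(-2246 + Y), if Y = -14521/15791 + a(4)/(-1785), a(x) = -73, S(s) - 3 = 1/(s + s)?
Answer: 159856591864752347/2931441240 ≈ 5.4532e+7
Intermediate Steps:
S(s) = 3 + 1/(2*s) (S(s) = 3 + 1/(s + s) = 3 + 1/(2*s))
Y = -24767242/28186935 (Y = -14521/15791 - 73/(-1785) = -14521*1/15791 - 73*(-1/1785) = -14521/15791 + 73/1785 = -24767242/28186935 ≈ -0.87868)
(S(208) - 24273)*(-2246 + Y) = ((3 + (1/2)/208) - 24273)*(-2246 - 24767242/28186935) = ((3 + (1/2)*(1/208)) - 24273)*(-63332623252/28186935) = ((3 + 1/416) - 24273)*(-63332623252/28186935) = (1249/416 - 24273)*(-63332623252/28186935) = -10096319/416*(-63332623252/28186935) = 159856591864752347/2931441240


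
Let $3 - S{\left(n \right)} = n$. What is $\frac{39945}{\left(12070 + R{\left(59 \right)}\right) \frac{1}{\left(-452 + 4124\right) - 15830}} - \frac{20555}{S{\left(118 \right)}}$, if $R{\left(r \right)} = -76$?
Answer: $- \frac{1853445466}{45977} \approx -40312.0$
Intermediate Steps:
$S{\left(n \right)} = 3 - n$
$\frac{39945}{\left(12070 + R{\left(59 \right)}\right) \frac{1}{\left(-452 + 4124\right) - 15830}} - \frac{20555}{S{\left(118 \right)}} = \frac{39945}{\left(12070 - 76\right) \frac{1}{\left(-452 + 4124\right) - 15830}} - \frac{20555}{3 - 118} = \frac{39945}{11994 \frac{1}{3672 - 15830}} - \frac{20555}{3 - 118} = \frac{39945}{11994 \frac{1}{-12158}} - \frac{20555}{-115} = \frac{39945}{11994 \left(- \frac{1}{12158}\right)} - - \frac{4111}{23} = \frac{39945}{- \frac{5997}{6079}} + \frac{4111}{23} = 39945 \left(- \frac{6079}{5997}\right) + \frac{4111}{23} = - \frac{80941885}{1999} + \frac{4111}{23} = - \frac{1853445466}{45977}$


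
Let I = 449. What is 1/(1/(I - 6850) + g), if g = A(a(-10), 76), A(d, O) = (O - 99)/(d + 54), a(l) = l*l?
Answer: -985754/147377 ≈ -6.6887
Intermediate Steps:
a(l) = l²
A(d, O) = (-99 + O)/(54 + d)
g = -23/154 (g = (-99 + 76)/(54 + (-10)²) = -23/(54 + 100) = -23/154 ≈ -0.14935)
1/(1/(I - 6850) + g) = 1/(1/(449 - 6850) - 23/154) = 1/(1/(-6401) - 23/154) = 1/(-1/6401 - 23/154) = 1/(-147377/985754) = -985754/147377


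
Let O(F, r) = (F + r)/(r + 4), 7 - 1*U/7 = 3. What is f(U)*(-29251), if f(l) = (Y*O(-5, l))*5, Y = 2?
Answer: -3363865/16 ≈ -2.1024e+5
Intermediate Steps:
U = 28 (U = 49 - 7*3 = 49 - 21 = 28)
O(F, r) = (F + r)/(4 + r)
f(l) = 10*(-5 + l)/(4 + l) (f(l) = (2*((-5 + l)/(4 + l)))*5 = (2*(-5 + l)/(4 + l))*5 = 10*(-5 + l)/(4 + l))
f(U)*(-29251) = (10*(-5 + 28)/(4 + 28))*(-29251) = (10*23/32)*(-29251) = (10*(1/32)*23)*(-29251) = (115/16)*(-29251) = -3363865/16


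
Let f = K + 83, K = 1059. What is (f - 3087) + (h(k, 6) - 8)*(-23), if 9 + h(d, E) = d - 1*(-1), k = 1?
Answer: -1600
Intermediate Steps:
h(d, E) = -8 + d (h(d, E) = -9 + (d - 1*(-1)) = -9 + (d + 1) = -9 + (1 + d) = -8 + d)
f = 1142 (f = 1059 + 83 = 1142)
(f - 3087) + (h(k, 6) - 8)*(-23) = (1142 - 3087) + ((-8 + 1) - 8)*(-23) = -1945 + (-7 - 8)*(-23) = -1945 - 15*(-23) = -1945 + 345 = -1600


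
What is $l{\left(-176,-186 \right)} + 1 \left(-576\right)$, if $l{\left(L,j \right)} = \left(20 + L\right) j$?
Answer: $28440$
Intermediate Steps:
$l{\left(L,j \right)} = j \left(20 + L\right)$
$l{\left(-176,-186 \right)} + 1 \left(-576\right) = - 186 \left(20 - 176\right) + 1 \left(-576\right) = \left(-186\right) \left(-156\right) - 576 = 29016 - 576 = 28440$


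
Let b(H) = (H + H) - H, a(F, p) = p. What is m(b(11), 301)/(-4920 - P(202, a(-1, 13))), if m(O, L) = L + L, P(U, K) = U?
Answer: -301/2561 ≈ -0.11753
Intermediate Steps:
b(H) = H (b(H) = 2*H - H = H)
m(O, L) = 2*L
m(b(11), 301)/(-4920 - P(202, a(-1, 13))) = (2*301)/(-4920 - 1*202) = 602/(-4920 - 202) = 602/(-5122) = 602*(-1/5122) = -301/2561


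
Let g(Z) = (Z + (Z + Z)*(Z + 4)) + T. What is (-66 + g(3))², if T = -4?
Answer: 625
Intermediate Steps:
g(Z) = -4 + Z + 2*Z*(4 + Z) (g(Z) = (Z + (Z + Z)*(Z + 4)) - 4 = (Z + (2*Z)*(4 + Z)) - 4 = (Z + 2*Z*(4 + Z)) - 4 = -4 + Z + 2*Z*(4 + Z))
(-66 + g(3))² = (-66 + (-4 + 2*3² + 9*3))² = (-66 + (-4 + 2*9 + 27))² = (-66 + (-4 + 18 + 27))² = (-66 + 41)² = (-25)² = 625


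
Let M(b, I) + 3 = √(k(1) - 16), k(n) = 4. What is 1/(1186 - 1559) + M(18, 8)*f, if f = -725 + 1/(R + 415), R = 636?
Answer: 852647855/392023 - 1523948*I*√3/1051 ≈ 2175.0 - 2511.5*I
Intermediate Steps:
f = -761974/1051 (f = -725 + 1/(636 + 415) = -725 + 1/1051 = -761974/1051 ≈ -725.00)
M(b, I) = -3 + 2*I*√3 (M(b, I) = -3 + √(4 - 16) = -3 + √(-12) = -3 + 2*I*√3)
1/(1186 - 1559) + M(18, 8)*f = 1/(1186 - 1559) + (-3 + 2*I*√3)*(-761974/1051) = 1/(-373) + (2285922/1051 - 1523948*I*√3/1051) = -1/373 + (2285922/1051 - 1523948*I*√3/1051) = 852647855/392023 - 1523948*I*√3/1051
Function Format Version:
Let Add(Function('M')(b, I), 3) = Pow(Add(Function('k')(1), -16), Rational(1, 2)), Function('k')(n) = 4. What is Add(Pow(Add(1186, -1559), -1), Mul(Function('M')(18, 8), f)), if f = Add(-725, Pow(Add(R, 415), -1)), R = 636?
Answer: Add(Rational(852647855, 392023), Mul(Rational(-1523948, 1051), I, Pow(3, Rational(1, 2)))) ≈ Add(2175.0, Mul(-2511.5, I))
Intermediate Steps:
f = Rational(-761974, 1051) (f = Add(-725, Pow(Add(636, 415), -1)) = Add(-725, Pow(1051, -1)) = Add(-725, Rational(1, 1051)) = Rational(-761974, 1051) ≈ -725.00)
Function('M')(b, I) = Add(-3, Mul(2, I, Pow(3, Rational(1, 2)))) (Function('M')(b, I) = Add(-3, Pow(Add(4, -16), Rational(1, 2))) = Add(-3, Pow(-12, Rational(1, 2))) = Add(-3, Mul(2, I, Pow(3, Rational(1, 2)))))
Add(Pow(Add(1186, -1559), -1), Mul(Function('M')(18, 8), f)) = Add(Pow(Add(1186, -1559), -1), Mul(Add(-3, Mul(2, I, Pow(3, Rational(1, 2)))), Rational(-761974, 1051))) = Add(Pow(-373, -1), Add(Rational(2285922, 1051), Mul(Rational(-1523948, 1051), I, Pow(3, Rational(1, 2))))) = Add(Rational(-1, 373), Add(Rational(2285922, 1051), Mul(Rational(-1523948, 1051), I, Pow(3, Rational(1, 2))))) = Add(Rational(852647855, 392023), Mul(Rational(-1523948, 1051), I, Pow(3, Rational(1, 2))))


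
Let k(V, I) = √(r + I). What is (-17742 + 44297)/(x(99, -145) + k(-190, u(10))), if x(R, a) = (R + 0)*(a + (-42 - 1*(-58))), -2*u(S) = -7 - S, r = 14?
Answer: -75363090/36244093 - 26555*√10/108732279 ≈ -2.0801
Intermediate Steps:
u(S) = 7/2 + S/2 (u(S) = -(-7 - S)/2 = 7/2 + S/2)
k(V, I) = √(14 + I)
x(R, a) = R*(16 + a) (x(R, a) = R*(a + (-42 + 58)) = R*(a + 16) = R*(16 + a))
(-17742 + 44297)/(x(99, -145) + k(-190, u(10))) = (-17742 + 44297)/(99*(16 - 145) + √(14 + (7/2 + (½)*10))) = 26555/(99*(-129) + √(14 + (7/2 + 5))) = 26555/(-12771 + √(14 + 17/2)) = 26555/(-12771 + √(45/2)) = 26555/(-12771 + 3*√10/2)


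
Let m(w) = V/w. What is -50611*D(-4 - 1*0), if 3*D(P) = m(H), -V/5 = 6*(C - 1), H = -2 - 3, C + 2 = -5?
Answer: 809776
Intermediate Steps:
C = -7 (C = -2 - 5 = -7)
H = -5
V = 240 (V = -30*(-7 - 1) = -30*(-8) = -5*(-48) = 240)
m(w) = 240/w
D(P) = -16 (D(P) = (240/(-5))/3 = (240*(-⅕))/3 = (⅓)*(-48) = -16)
-50611*D(-4 - 1*0) = -50611*(-16) = 809776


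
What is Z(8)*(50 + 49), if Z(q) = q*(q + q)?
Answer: 12672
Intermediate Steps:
Z(q) = 2*q**2 (Z(q) = q*(2*q) = 2*q**2)
Z(8)*(50 + 49) = (2*8**2)*(50 + 49) = (2*64)*99 = 128*99 = 12672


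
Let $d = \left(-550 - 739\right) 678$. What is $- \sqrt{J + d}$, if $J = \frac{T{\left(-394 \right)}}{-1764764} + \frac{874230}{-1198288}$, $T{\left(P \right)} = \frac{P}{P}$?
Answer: $- \frac{i \sqrt{311560663863313611105914906}}{18881210036} \approx - 934.85 i$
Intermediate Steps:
$T{\left(P \right)} = 1$
$J = - \frac{27550193393}{37762420072}$ ($J = 1 \frac{1}{-1764764} + \frac{874230}{-1198288} = 1 \left(- \frac{1}{1764764}\right) + 874230 \left(- \frac{1}{1198288}\right) = - \frac{1}{1764764} - \frac{62445}{85592} = - \frac{27550193393}{37762420072} \approx -0.72957$)
$d = -873942$ ($d = \left(-1289\right) 678 = -873942$)
$- \sqrt{J + d} = - \sqrt{- \frac{27550193393}{37762420072} - 873942} = - \sqrt{- \frac{33002192472757217}{37762420072}} = - \frac{i \sqrt{311560663863313611105914906}}{18881210036}$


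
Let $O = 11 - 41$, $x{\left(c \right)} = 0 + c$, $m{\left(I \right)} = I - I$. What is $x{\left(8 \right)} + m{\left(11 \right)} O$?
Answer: $8$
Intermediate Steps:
$m{\left(I \right)} = 0$
$x{\left(c \right)} = c$
$O = -30$ ($O = 11 - 41 = -30$)
$x{\left(8 \right)} + m{\left(11 \right)} O = 8 + 0 \left(-30\right) = 8 + 0 = 8$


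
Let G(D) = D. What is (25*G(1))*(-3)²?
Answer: 225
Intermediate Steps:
(25*G(1))*(-3)² = (25*1)*(-3)² = 25*9 = 225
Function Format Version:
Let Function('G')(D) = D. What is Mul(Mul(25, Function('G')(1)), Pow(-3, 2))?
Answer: 225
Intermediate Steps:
Mul(Mul(25, Function('G')(1)), Pow(-3, 2)) = Mul(Mul(25, 1), Pow(-3, 2)) = Mul(25, 9) = 225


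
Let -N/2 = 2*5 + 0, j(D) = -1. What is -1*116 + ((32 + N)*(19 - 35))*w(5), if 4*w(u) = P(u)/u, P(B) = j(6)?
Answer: -532/5 ≈ -106.40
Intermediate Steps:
P(B) = -1
N = -20 (N = -2*(2*5 + 0) = -2*(10 + 0) = -2*10 = -20)
w(u) = -1/(4*u) (w(u) = (-1/u)/4 = -1/(4*u))
-1*116 + ((32 + N)*(19 - 35))*w(5) = -1*116 + ((32 - 20)*(19 - 35))*(-¼/5) = -116 + (12*(-16))*(-¼*⅕) = -116 - 192*(-1/20) = -116 + 48/5 = -532/5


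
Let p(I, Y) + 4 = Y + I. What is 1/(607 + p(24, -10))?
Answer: 1/617 ≈ 0.0016207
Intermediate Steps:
p(I, Y) = -4 + I + Y (p(I, Y) = -4 + (Y + I) = -4 + (I + Y) = -4 + I + Y)
1/(607 + p(24, -10)) = 1/(607 + (-4 + 24 - 10)) = 1/(607 + 10) = 1/617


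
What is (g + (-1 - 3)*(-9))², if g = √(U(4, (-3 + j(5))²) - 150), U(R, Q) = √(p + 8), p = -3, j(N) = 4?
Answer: (36 + I*√(150 - √5))² ≈ 1148.2 + 875.22*I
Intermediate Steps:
U(R, Q) = √5 (U(R, Q) = √(-3 + 8) = √5)
g = √(-150 + √5) (g = √(√5 - 150) = √(-150 + √5) ≈ 12.156*I)
(g + (-1 - 3)*(-9))² = (√(-150 + √5) + (-1 - 3)*(-9))² = (√(-150 + √5) - 4*(-9))² = (√(-150 + √5) + 36)² = (36 + √(-150 + √5))²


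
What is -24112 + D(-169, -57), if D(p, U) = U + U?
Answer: -24226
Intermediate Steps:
D(p, U) = 2*U
-24112 + D(-169, -57) = -24112 + 2*(-57) = -24112 - 114 = -24226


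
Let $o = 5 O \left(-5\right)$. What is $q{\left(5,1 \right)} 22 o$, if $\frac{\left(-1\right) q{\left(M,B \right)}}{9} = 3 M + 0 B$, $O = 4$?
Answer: $297000$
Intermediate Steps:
$q{\left(M,B \right)} = - 27 M$ ($q{\left(M,B \right)} = - 9 \left(3 M + 0 B\right) = - 9 \left(3 M + 0\right) = - 9 \cdot 3 M = - 27 M$)
$o = -100$ ($o = 5 \cdot 4 \left(-5\right) = 20 \left(-5\right) = -100$)
$q{\left(5,1 \right)} 22 o = \left(-27\right) 5 \cdot 22 \left(-100\right) = \left(-135\right) 22 \left(-100\right) = \left(-2970\right) \left(-100\right) = 297000$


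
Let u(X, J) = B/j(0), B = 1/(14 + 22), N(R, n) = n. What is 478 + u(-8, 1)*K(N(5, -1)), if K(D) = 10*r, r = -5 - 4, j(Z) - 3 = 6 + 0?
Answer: 8599/18 ≈ 477.72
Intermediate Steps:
j(Z) = 9 (j(Z) = 3 + (6 + 0) = 3 + 6 = 9)
r = -9
B = 1/36 ≈ 0.027778
u(X, J) = 1/324 (u(X, J) = (1/36)/9 = (1/36)*(1/9) = 1/324)
K(D) = -90 (K(D) = 10*(-9) = -90)
478 + u(-8, 1)*K(N(5, -1)) = 478 + (1/324)*(-90) = 478 - 5/18 = 8599/18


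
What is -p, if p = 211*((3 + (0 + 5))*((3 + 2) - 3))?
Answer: -3376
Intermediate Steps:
p = 3376 (p = 211*((3 + 5)*(5 - 3)) = 211*(8*2) = 211*16 = 3376)
-p = -1*3376 = -3376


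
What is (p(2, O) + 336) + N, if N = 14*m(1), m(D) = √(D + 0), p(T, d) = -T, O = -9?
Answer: 348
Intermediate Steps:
m(D) = √D
N = 14 (N = 14*√1 = 14*1 = 14)
(p(2, O) + 336) + N = (-1*2 + 336) + 14 = (-2 + 336) + 14 = 334 + 14 = 348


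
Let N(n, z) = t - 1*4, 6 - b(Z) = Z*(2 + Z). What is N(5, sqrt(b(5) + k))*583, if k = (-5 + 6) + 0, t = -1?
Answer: -2915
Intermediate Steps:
b(Z) = 6 - Z*(2 + Z)
k = 1 (k = 1 + 0 = 1)
N(n, z) = -5 (N(n, z) = -1 - 1*4 = -1 - 4 = -5)
N(5, sqrt(b(5) + k))*583 = -5*583 = -2915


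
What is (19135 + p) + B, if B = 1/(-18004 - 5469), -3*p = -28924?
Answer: 2026400614/70419 ≈ 28776.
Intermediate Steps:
p = 28924/3 (p = -⅓*(-28924) = 28924/3 ≈ 9641.3)
B = -1/23473 (B = 1/(-23473) = -1/23473 ≈ -4.2602e-5)
(19135 + p) + B = (19135 + 28924/3) - 1/23473 = 86329/3 - 1/23473 = 2026400614/70419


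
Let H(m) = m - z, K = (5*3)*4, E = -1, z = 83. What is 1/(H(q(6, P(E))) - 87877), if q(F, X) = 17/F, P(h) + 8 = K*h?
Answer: -6/527743 ≈ -1.1369e-5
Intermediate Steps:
K = 60 (K = 15*4 = 60)
P(h) = -8 + 60*h
H(m) = -83 + m (H(m) = m - 1*83 = m - 83 = -83 + m)
1/(H(q(6, P(E))) - 87877) = 1/((-83 + 17/6) - 87877) = 1/(-481/6 - 87877) = 1/(-527743/6) = -6/527743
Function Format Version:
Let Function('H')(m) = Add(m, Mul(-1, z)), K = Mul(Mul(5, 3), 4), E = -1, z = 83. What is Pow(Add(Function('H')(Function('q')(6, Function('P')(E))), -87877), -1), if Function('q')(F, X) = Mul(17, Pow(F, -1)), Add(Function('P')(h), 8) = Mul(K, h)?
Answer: Rational(-6, 527743) ≈ -1.1369e-5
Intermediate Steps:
K = 60 (K = Mul(15, 4) = 60)
Function('P')(h) = Add(-8, Mul(60, h))
Function('H')(m) = Add(-83, m) (Function('H')(m) = Add(m, Mul(-1, 83)) = Add(m, -83) = Add(-83, m))
Pow(Add(Function('H')(Function('q')(6, Function('P')(E))), -87877), -1) = Pow(Add(Add(-83, Mul(17, Pow(6, -1))), -87877), -1) = Pow(Add(Add(-83, Mul(17, Rational(1, 6))), -87877), -1) = Pow(Add(Add(-83, Rational(17, 6)), -87877), -1) = Pow(Add(Rational(-481, 6), -87877), -1) = Pow(Rational(-527743, 6), -1) = Rational(-6, 527743)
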